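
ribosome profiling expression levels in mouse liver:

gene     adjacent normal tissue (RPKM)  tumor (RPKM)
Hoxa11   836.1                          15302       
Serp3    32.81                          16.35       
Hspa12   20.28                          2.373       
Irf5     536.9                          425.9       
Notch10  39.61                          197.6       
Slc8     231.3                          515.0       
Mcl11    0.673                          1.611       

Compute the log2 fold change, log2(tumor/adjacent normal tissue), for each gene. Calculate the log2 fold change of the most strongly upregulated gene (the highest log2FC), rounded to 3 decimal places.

4.194

log2(15302/836.1) = 4.194  (Hoxa11)
log2(16.35/32.81) = -1.005  (Serp3)
log2(2.373/20.28) = -3.095  (Hspa12)
log2(425.9/536.9) = -0.334  (Irf5)
log2(197.6/39.61) = 2.319  (Notch10)
log2(515.0/231.3) = 1.155  (Slc8)
log2(1.611/0.673) = 1.259  (Mcl11)
Hoxa11 is most strongly upregulated.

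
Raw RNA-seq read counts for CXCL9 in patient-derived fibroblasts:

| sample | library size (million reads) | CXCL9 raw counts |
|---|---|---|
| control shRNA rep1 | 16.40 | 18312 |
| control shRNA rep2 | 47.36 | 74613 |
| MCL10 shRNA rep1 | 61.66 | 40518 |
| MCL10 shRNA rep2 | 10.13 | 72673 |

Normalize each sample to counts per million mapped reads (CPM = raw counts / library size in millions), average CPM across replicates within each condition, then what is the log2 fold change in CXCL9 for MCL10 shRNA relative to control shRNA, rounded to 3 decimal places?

CPM(control shRNA rep1) = 18312 / 16.40 = 1116.5854
CPM(control shRNA rep2) = 74613 / 47.36 = 1575.4434
CPM(MCL10 shRNA rep1) = 40518 / 61.66 = 657.1197
CPM(MCL10 shRNA rep2) = 72673 / 10.13 = 7174.0375
mean CPM(control shRNA) = 1346.0144; mean CPM(MCL10 shRNA) = 3915.5786
Fold change = 3915.5786 / 1346.0144 = 2.90902
log2(2.90902) = 1.5405

1.541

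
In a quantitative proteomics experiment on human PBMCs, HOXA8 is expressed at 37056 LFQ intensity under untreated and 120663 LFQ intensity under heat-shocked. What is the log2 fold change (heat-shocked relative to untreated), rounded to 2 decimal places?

Fold change = 120663 / 37056 = 3.2562
log2(3.2562) = 1.703

1.70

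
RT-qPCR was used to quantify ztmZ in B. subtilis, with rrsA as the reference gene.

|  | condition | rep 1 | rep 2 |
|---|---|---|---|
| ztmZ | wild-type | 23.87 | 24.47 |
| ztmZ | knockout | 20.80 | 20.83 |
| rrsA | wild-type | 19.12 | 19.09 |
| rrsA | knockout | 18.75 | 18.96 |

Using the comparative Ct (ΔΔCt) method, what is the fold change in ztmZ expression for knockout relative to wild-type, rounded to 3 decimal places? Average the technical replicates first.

Mean Ct: ztmZ wild-type 24.170; ztmZ knockout 20.815; rrsA wild-type 19.105; rrsA knockout 18.855
ΔCt(wild-type) = 24.170 − 19.105 = 5.065
ΔCt(knockout) = 20.815 − 18.855 = 1.960
ΔΔCt = 1.960 − 5.065 = -3.105
Fold change = 2^(−(-3.105)) = 2^3.105 = 8.6040

8.604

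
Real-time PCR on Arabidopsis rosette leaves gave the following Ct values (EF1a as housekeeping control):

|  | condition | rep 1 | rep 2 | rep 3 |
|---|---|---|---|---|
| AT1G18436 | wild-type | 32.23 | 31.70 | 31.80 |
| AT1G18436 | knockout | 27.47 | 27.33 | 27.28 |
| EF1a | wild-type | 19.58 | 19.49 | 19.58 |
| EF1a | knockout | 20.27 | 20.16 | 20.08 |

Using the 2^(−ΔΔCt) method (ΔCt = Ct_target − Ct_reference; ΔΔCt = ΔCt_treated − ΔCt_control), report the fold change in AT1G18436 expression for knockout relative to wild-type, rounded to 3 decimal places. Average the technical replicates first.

36.002

Mean Ct: AT1G18436 wild-type 31.910; AT1G18436 knockout 27.360; EF1a wild-type 19.550; EF1a knockout 20.170
ΔCt(wild-type) = 31.910 − 19.550 = 12.360
ΔCt(knockout) = 27.360 − 20.170 = 7.190
ΔΔCt = 7.190 − 12.360 = -5.170
Fold change = 2^(−(-5.170)) = 2^5.170 = 36.0019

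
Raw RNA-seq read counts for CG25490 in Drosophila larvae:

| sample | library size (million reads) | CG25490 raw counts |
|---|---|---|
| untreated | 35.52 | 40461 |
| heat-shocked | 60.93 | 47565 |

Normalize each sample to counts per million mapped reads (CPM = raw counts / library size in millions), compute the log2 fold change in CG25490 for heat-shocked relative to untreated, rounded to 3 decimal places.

CPM(untreated) = 40461 / 35.52 = 1139.1047
CPM(heat-shocked) = 47565 / 60.93 = 780.6499
Fold change = 780.6499 / 1139.1047 = 0.68532
log2(0.68532) = -0.5452

-0.545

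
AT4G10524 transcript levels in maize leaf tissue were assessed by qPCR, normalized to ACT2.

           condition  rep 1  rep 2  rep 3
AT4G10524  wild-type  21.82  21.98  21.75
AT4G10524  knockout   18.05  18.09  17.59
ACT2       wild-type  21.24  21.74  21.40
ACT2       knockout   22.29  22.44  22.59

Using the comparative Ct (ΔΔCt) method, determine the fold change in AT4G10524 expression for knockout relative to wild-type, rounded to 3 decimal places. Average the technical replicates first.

Mean Ct: AT4G10524 wild-type 21.850; AT4G10524 knockout 17.910; ACT2 wild-type 21.460; ACT2 knockout 22.440
ΔCt(wild-type) = 21.850 − 21.460 = 0.390
ΔCt(knockout) = 17.910 − 22.440 = -4.530
ΔΔCt = -4.530 − 0.390 = -4.920
Fold change = 2^(−(-4.920)) = 2^4.920 = 30.2738

30.274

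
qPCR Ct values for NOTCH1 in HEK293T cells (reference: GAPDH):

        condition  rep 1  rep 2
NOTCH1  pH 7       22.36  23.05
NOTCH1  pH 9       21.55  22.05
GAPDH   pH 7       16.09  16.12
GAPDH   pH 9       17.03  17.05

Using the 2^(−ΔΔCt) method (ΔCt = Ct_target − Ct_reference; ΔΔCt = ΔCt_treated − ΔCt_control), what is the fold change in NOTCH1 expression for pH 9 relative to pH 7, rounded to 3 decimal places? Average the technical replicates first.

3.580

Mean Ct: NOTCH1 pH 7 22.705; NOTCH1 pH 9 21.800; GAPDH pH 7 16.105; GAPDH pH 9 17.040
ΔCt(pH 7) = 22.705 − 16.105 = 6.600
ΔCt(pH 9) = 21.800 − 17.040 = 4.760
ΔΔCt = 4.760 − 6.600 = -1.840
Fold change = 2^(−(-1.840)) = 2^1.840 = 3.5801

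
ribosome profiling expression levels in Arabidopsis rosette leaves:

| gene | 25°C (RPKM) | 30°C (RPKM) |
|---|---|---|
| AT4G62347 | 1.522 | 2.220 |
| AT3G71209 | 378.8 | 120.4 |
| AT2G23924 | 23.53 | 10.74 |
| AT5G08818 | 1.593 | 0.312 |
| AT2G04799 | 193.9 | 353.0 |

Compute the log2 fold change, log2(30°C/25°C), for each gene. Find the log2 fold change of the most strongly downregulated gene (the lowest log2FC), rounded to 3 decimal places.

-2.352

log2(2.220/1.522) = 0.545  (AT4G62347)
log2(120.4/378.8) = -1.654  (AT3G71209)
log2(10.74/23.53) = -1.132  (AT2G23924)
log2(0.312/1.593) = -2.352  (AT5G08818)
log2(353.0/193.9) = 0.864  (AT2G04799)
AT5G08818 is most strongly downregulated.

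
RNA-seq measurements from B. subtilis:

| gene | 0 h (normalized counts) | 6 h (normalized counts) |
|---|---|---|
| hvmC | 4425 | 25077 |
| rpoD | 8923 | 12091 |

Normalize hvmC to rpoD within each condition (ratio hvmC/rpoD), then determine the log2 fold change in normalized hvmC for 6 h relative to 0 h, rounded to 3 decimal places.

hvmC/rpoD (0 h) = 4425 / 8923 = 0.49591
hvmC/rpoD (6 h) = 25077 / 12091 = 2.074
Fold change = 2.074 / 0.49591 = 4.1823
log2(4.1823) = 2.0643

2.064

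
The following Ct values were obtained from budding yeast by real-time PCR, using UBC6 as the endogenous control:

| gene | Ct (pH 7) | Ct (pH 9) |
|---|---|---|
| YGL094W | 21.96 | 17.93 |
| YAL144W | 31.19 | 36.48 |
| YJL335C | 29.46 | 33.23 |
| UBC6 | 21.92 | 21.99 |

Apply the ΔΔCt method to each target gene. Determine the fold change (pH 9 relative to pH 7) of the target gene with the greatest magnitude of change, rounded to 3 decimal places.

YGL094W: ΔΔCt = (17.93−21.99) − (21.96−21.92) = -4.06 − 0.04 = -4.10; fold change = 2^4.10 = 17.148
YAL144W: ΔΔCt = (36.48−21.99) − (31.19−21.92) = 14.49 − 9.27 = 5.22; fold change = 2^-5.22 = 0.027
YJL335C: ΔΔCt = (33.23−21.99) − (29.46−21.92) = 11.24 − 7.54 = 3.70; fold change = 2^-3.70 = 0.077
YAL144W has the largest |ΔΔCt| = 5.22.

0.027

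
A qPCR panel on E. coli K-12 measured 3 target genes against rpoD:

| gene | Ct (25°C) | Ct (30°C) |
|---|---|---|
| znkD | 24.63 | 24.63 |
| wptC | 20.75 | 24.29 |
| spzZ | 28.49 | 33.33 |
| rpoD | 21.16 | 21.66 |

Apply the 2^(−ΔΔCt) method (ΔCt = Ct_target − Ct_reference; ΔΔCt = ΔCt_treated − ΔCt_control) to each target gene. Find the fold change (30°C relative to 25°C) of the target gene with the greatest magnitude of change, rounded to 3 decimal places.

znkD: ΔΔCt = (24.63−21.66) − (24.63−21.16) = 2.97 − 3.47 = -0.50; fold change = 2^0.50 = 1.414
wptC: ΔΔCt = (24.29−21.66) − (20.75−21.16) = 2.63 − (-0.41) = 3.04; fold change = 2^-3.04 = 0.122
spzZ: ΔΔCt = (33.33−21.66) − (28.49−21.16) = 11.67 − 7.33 = 4.34; fold change = 2^-4.34 = 0.049
spzZ has the largest |ΔΔCt| = 4.34.

0.049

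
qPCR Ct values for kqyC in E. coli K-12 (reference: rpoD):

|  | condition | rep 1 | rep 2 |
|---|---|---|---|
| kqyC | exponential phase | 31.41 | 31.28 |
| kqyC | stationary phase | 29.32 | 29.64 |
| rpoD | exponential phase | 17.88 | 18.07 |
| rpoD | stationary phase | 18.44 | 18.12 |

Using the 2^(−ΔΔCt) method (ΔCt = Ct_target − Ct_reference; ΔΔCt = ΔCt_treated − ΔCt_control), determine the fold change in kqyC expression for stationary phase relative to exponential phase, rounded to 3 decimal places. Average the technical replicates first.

Mean Ct: kqyC exponential phase 31.345; kqyC stationary phase 29.480; rpoD exponential phase 17.975; rpoD stationary phase 18.280
ΔCt(exponential phase) = 31.345 − 17.975 = 13.370
ΔCt(stationary phase) = 29.480 − 18.280 = 11.200
ΔΔCt = 11.200 − 13.370 = -2.170
Fold change = 2^(−(-2.170)) = 2^2.170 = 4.5002

4.500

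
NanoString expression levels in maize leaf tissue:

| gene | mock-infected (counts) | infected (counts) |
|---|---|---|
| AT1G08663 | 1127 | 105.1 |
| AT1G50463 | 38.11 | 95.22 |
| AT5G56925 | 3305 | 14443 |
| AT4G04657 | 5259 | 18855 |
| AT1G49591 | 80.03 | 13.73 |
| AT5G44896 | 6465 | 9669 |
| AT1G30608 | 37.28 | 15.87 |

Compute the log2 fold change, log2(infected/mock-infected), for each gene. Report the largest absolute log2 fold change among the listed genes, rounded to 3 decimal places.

log2(105.1/1127) = -3.423  (AT1G08663)
log2(95.22/38.11) = 1.321  (AT1G50463)
log2(14443/3305) = 2.128  (AT5G56925)
log2(18855/5259) = 1.842  (AT4G04657)
log2(13.73/80.03) = -2.543  (AT1G49591)
log2(9669/6465) = 0.581  (AT5G44896)
log2(15.87/37.28) = -1.232  (AT1G30608)
The largest magnitude belongs to AT1G08663.

3.423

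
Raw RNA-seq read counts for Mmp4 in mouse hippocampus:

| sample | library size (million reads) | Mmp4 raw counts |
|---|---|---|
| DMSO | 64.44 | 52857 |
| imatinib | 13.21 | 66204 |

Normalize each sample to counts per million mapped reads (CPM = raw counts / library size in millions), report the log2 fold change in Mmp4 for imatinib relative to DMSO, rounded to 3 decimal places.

2.611

CPM(DMSO) = 52857 / 64.44 = 820.2514
CPM(imatinib) = 66204 / 13.21 = 5011.6578
Fold change = 5011.6578 / 820.2514 = 6.10990
log2(6.10990) = 2.6111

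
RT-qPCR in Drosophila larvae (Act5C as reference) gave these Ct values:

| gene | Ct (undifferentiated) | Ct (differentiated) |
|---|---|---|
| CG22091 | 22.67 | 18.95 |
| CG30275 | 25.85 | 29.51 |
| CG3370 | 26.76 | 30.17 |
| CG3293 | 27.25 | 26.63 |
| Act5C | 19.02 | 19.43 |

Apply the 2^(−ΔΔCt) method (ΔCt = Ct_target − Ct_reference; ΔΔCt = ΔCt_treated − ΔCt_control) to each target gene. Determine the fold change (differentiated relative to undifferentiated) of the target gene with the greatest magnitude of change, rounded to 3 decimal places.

CG22091: ΔΔCt = (18.95−19.43) − (22.67−19.02) = -0.48 − 3.65 = -4.13; fold change = 2^4.13 = 17.509
CG30275: ΔΔCt = (29.51−19.43) − (25.85−19.02) = 10.08 − 6.83 = 3.25; fold change = 2^-3.25 = 0.105
CG3370: ΔΔCt = (30.17−19.43) − (26.76−19.02) = 10.74 − 7.74 = 3.00; fold change = 2^-3.00 = 0.125
CG3293: ΔΔCt = (26.63−19.43) − (27.25−19.02) = 7.20 − 8.23 = -1.03; fold change = 2^1.03 = 2.042
CG22091 has the largest |ΔΔCt| = 4.13.

17.509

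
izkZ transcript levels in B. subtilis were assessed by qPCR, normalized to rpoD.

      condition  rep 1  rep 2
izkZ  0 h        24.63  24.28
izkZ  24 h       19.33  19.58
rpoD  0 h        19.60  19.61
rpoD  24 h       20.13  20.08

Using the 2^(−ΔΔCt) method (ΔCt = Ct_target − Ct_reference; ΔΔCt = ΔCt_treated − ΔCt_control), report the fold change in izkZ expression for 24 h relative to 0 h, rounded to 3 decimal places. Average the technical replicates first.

Mean Ct: izkZ 0 h 24.455; izkZ 24 h 19.455; rpoD 0 h 19.605; rpoD 24 h 20.105
ΔCt(0 h) = 24.455 − 19.605 = 4.850
ΔCt(24 h) = 19.455 − 20.105 = -0.650
ΔΔCt = -0.650 − 4.850 = -5.500
Fold change = 2^(−(-5.500)) = 2^5.500 = 45.2548

45.255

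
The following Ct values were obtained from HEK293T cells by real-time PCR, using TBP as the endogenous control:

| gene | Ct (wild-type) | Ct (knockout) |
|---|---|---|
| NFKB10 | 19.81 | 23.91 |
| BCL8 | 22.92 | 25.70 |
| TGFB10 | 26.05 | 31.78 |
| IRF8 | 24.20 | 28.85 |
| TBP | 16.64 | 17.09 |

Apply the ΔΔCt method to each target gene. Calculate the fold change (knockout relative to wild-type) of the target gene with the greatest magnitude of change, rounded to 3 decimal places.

0.026

NFKB10: ΔΔCt = (23.91−17.09) − (19.81−16.64) = 6.82 − 3.17 = 3.65; fold change = 2^-3.65 = 0.080
BCL8: ΔΔCt = (25.70−17.09) − (22.92−16.64) = 8.61 − 6.28 = 2.33; fold change = 2^-2.33 = 0.199
TGFB10: ΔΔCt = (31.78−17.09) − (26.05−16.64) = 14.69 − 9.41 = 5.28; fold change = 2^-5.28 = 0.026
IRF8: ΔΔCt = (28.85−17.09) − (24.20−16.64) = 11.76 − 7.56 = 4.20; fold change = 2^-4.20 = 0.054
TGFB10 has the largest |ΔΔCt| = 5.28.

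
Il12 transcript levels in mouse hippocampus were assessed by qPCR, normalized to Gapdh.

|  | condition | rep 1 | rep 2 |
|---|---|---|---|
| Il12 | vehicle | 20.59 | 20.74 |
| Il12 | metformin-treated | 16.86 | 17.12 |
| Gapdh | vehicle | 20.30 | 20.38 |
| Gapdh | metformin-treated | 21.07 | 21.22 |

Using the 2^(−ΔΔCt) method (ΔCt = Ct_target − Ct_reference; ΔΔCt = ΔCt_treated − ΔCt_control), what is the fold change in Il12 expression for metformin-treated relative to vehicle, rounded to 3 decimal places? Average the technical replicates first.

Mean Ct: Il12 vehicle 20.665; Il12 metformin-treated 16.990; Gapdh vehicle 20.340; Gapdh metformin-treated 21.145
ΔCt(vehicle) = 20.665 − 20.340 = 0.325
ΔCt(metformin-treated) = 16.990 − 21.145 = -4.155
ΔΔCt = -4.155 − 0.325 = -4.480
Fold change = 2^(−(-4.480)) = 2^4.480 = 22.3159

22.316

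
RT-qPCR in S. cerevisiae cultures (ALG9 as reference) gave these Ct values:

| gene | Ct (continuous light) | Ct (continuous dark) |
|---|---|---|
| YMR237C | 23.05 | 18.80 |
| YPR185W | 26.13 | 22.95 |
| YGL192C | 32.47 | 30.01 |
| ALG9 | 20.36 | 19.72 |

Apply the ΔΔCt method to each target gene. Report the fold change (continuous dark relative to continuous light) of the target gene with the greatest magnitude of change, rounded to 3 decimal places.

YMR237C: ΔΔCt = (18.80−19.72) − (23.05−20.36) = -0.92 − 2.69 = -3.61; fold change = 2^3.61 = 12.210
YPR185W: ΔΔCt = (22.95−19.72) − (26.13−20.36) = 3.23 − 5.77 = -2.54; fold change = 2^2.54 = 5.816
YGL192C: ΔΔCt = (30.01−19.72) − (32.47−20.36) = 10.29 − 12.11 = -1.82; fold change = 2^1.82 = 3.531
YMR237C has the largest |ΔΔCt| = 3.61.

12.210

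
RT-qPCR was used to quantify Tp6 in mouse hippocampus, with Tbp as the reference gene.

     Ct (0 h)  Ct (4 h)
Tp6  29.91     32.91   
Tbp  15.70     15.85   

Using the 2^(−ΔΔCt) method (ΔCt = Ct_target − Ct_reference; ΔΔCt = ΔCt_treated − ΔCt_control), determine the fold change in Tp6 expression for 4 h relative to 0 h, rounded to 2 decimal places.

0.14

ΔCt(0 h) = 29.910 − 15.700 = 14.210
ΔCt(4 h) = 32.910 − 15.850 = 17.060
ΔΔCt = 17.060 − 14.210 = 2.850
Fold change = 2^(−2.850) = 0.139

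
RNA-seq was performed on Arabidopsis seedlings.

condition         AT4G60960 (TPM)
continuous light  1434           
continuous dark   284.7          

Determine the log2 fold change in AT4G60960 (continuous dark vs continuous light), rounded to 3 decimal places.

-2.333

Fold change = 284.7 / 1434 = 0.1985
log2(0.1985) = -2.3325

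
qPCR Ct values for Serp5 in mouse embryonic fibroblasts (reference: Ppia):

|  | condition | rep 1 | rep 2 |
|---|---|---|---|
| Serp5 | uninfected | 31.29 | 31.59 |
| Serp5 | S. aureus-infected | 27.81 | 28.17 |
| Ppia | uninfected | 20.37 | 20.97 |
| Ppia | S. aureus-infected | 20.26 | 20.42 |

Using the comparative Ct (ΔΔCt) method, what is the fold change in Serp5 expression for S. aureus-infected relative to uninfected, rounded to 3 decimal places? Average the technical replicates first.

Mean Ct: Serp5 uninfected 31.440; Serp5 S. aureus-infected 27.990; Ppia uninfected 20.670; Ppia S. aureus-infected 20.340
ΔCt(uninfected) = 31.440 − 20.670 = 10.770
ΔCt(S. aureus-infected) = 27.990 − 20.340 = 7.650
ΔΔCt = 7.650 − 10.770 = -3.120
Fold change = 2^(−(-3.120)) = 2^3.120 = 8.6939

8.694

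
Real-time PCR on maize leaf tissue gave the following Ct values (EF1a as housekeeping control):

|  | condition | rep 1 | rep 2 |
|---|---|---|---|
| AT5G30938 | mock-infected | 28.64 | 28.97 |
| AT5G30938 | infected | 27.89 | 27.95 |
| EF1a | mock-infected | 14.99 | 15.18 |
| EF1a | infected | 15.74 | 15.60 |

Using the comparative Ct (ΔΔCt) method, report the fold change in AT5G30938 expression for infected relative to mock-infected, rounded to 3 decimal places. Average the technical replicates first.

Mean Ct: AT5G30938 mock-infected 28.805; AT5G30938 infected 27.920; EF1a mock-infected 15.085; EF1a infected 15.670
ΔCt(mock-infected) = 28.805 − 15.085 = 13.720
ΔCt(infected) = 27.920 − 15.670 = 12.250
ΔΔCt = 12.250 − 13.720 = -1.470
Fold change = 2^(−(-1.470)) = 2^1.470 = 2.7702

2.770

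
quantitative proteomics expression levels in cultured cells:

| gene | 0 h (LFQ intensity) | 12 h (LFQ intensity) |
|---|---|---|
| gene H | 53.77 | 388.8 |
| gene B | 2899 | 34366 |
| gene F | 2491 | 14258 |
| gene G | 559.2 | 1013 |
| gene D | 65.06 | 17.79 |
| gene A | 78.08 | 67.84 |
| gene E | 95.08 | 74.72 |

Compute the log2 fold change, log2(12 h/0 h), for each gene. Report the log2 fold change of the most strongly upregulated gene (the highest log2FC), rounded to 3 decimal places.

3.567

log2(388.8/53.77) = 2.854  (gene H)
log2(34366/2899) = 3.567  (gene B)
log2(14258/2491) = 2.517  (gene F)
log2(1013/559.2) = 0.857  (gene G)
log2(17.79/65.06) = -1.871  (gene D)
log2(67.84/78.08) = -0.203  (gene A)
log2(74.72/95.08) = -0.348  (gene E)
gene B is most strongly upregulated.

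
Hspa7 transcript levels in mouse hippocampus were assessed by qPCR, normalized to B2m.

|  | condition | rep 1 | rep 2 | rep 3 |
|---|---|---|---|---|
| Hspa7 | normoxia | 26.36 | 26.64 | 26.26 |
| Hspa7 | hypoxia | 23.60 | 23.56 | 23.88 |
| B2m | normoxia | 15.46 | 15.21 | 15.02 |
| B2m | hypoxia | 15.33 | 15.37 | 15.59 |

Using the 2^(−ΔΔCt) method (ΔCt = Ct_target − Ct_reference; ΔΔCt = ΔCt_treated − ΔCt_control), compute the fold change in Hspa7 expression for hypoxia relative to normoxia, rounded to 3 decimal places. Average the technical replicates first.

Mean Ct: Hspa7 normoxia 26.420; Hspa7 hypoxia 23.680; B2m normoxia 15.230; B2m hypoxia 15.430
ΔCt(normoxia) = 26.420 − 15.230 = 11.190
ΔCt(hypoxia) = 23.680 − 15.430 = 8.250
ΔΔCt = 8.250 − 11.190 = -2.940
Fold change = 2^(−(-2.940)) = 2^2.940 = 7.6741

7.674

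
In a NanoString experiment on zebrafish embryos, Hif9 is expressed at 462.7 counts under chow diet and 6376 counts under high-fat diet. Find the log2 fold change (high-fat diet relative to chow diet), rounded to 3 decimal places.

3.785

Fold change = 6376 / 462.7 = 13.7800
log2(13.7800) = 3.7845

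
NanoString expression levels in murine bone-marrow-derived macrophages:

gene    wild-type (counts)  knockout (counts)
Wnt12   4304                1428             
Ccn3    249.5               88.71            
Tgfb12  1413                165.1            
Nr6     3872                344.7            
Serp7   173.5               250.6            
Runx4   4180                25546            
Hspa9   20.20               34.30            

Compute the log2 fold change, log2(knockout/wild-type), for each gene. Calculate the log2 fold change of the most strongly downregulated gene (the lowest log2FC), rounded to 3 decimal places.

-3.490

log2(1428/4304) = -1.592  (Wnt12)
log2(88.71/249.5) = -1.492  (Ccn3)
log2(165.1/1413) = -3.097  (Tgfb12)
log2(344.7/3872) = -3.490  (Nr6)
log2(250.6/173.5) = 0.530  (Serp7)
log2(25546/4180) = 2.612  (Runx4)
log2(34.30/20.20) = 0.764  (Hspa9)
Nr6 is most strongly downregulated.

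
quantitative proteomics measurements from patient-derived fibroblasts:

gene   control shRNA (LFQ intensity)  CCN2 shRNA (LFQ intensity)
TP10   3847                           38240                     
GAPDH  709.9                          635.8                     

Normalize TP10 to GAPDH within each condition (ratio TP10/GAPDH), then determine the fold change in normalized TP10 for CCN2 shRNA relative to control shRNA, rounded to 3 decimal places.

TP10/GAPDH (control shRNA) = 3847 / 709.9 = 5.4191
TP10/GAPDH (CCN2 shRNA) = 38240 / 635.8 = 60.145
Fold change = 60.145 / 5.4191 = 11.0987

11.099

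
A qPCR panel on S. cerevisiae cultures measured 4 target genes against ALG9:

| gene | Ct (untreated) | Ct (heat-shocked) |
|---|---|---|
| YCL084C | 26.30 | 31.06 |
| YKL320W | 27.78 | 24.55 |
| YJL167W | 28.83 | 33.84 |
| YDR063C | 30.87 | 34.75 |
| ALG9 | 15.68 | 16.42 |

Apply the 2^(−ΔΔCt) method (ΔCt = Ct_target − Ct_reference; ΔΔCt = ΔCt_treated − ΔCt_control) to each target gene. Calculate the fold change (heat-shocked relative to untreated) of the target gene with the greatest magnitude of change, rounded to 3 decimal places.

YCL084C: ΔΔCt = (31.06−16.42) − (26.30−15.68) = 14.64 − 10.62 = 4.02; fold change = 2^-4.02 = 0.062
YKL320W: ΔΔCt = (24.55−16.42) − (27.78−15.68) = 8.13 − 12.10 = -3.97; fold change = 2^3.97 = 15.671
YJL167W: ΔΔCt = (33.84−16.42) − (28.83−15.68) = 17.42 − 13.15 = 4.27; fold change = 2^-4.27 = 0.052
YDR063C: ΔΔCt = (34.75−16.42) − (30.87−15.68) = 18.33 − 15.19 = 3.14; fold change = 2^-3.14 = 0.113
YJL167W has the largest |ΔΔCt| = 4.27.

0.052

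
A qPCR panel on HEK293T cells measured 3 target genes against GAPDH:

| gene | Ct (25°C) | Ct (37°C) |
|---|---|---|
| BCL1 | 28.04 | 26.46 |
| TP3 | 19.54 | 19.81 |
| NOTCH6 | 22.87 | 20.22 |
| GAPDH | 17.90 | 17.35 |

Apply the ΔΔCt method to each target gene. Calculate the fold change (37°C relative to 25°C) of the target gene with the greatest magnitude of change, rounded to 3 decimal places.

BCL1: ΔΔCt = (26.46−17.35) − (28.04−17.90) = 9.11 − 10.14 = -1.03; fold change = 2^1.03 = 2.042
TP3: ΔΔCt = (19.81−17.35) − (19.54−17.90) = 2.46 − 1.64 = 0.82; fold change = 2^-0.82 = 0.566
NOTCH6: ΔΔCt = (20.22−17.35) − (22.87−17.90) = 2.87 − 4.97 = -2.10; fold change = 2^2.10 = 4.287
NOTCH6 has the largest |ΔΔCt| = 2.10.

4.287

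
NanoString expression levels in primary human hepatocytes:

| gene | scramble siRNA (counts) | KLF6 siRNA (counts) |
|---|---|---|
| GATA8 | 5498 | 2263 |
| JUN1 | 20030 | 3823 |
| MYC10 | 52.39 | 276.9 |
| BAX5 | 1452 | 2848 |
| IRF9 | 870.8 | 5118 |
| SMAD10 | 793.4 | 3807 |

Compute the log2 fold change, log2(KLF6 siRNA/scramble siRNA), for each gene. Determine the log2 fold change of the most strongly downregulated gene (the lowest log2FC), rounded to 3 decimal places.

-2.389

log2(2263/5498) = -1.281  (GATA8)
log2(3823/20030) = -2.389  (JUN1)
log2(276.9/52.39) = 2.402  (MYC10)
log2(2848/1452) = 0.972  (BAX5)
log2(5118/870.8) = 2.555  (IRF9)
log2(3807/793.4) = 2.263  (SMAD10)
JUN1 is most strongly downregulated.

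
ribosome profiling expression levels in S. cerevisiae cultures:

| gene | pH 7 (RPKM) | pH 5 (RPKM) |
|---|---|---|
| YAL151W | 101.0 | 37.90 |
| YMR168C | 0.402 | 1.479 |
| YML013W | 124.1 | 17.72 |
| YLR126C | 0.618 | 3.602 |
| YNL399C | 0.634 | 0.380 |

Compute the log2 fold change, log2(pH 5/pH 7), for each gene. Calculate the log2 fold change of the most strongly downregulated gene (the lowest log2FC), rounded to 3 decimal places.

-2.808

log2(37.90/101.0) = -1.414  (YAL151W)
log2(1.479/0.402) = 1.879  (YMR168C)
log2(17.72/124.1) = -2.808  (YML013W)
log2(3.602/0.618) = 2.543  (YLR126C)
log2(0.380/0.634) = -0.738  (YNL399C)
YML013W is most strongly downregulated.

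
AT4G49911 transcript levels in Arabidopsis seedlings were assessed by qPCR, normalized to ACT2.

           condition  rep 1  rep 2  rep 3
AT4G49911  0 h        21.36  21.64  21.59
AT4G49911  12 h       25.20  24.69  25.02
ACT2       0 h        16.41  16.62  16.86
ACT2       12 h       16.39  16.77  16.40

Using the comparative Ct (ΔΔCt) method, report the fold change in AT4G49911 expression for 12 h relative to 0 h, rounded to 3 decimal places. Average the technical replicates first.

0.085

Mean Ct: AT4G49911 0 h 21.530; AT4G49911 12 h 24.970; ACT2 0 h 16.630; ACT2 12 h 16.520
ΔCt(0 h) = 21.530 − 16.630 = 4.900
ΔCt(12 h) = 24.970 − 16.520 = 8.450
ΔΔCt = 8.450 − 4.900 = 3.550
Fold change = 2^(−3.550) = 0.0854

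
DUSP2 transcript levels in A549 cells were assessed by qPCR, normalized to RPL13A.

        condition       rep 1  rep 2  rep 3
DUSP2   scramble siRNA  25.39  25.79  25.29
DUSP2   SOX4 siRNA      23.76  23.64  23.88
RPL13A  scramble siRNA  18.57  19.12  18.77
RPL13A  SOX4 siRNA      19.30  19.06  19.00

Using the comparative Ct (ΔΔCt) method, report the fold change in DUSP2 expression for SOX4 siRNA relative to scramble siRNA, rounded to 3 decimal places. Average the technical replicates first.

Mean Ct: DUSP2 scramble siRNA 25.490; DUSP2 SOX4 siRNA 23.760; RPL13A scramble siRNA 18.820; RPL13A SOX4 siRNA 19.120
ΔCt(scramble siRNA) = 25.490 − 18.820 = 6.670
ΔCt(SOX4 siRNA) = 23.760 − 19.120 = 4.640
ΔΔCt = 4.640 − 6.670 = -2.030
Fold change = 2^(−(-2.030)) = 2^2.030 = 4.0840

4.084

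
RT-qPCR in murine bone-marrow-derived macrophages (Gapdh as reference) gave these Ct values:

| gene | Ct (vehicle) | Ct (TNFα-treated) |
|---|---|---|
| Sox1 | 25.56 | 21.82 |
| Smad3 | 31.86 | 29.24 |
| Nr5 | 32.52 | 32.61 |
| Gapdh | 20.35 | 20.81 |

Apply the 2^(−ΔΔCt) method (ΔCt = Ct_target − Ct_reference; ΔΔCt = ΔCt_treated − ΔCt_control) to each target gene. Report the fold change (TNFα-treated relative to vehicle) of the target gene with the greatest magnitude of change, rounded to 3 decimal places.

18.379

Sox1: ΔΔCt = (21.82−20.81) − (25.56−20.35) = 1.01 − 5.21 = -4.20; fold change = 2^4.20 = 18.379
Smad3: ΔΔCt = (29.24−20.81) − (31.86−20.35) = 8.43 − 11.51 = -3.08; fold change = 2^3.08 = 8.456
Nr5: ΔΔCt = (32.61−20.81) − (32.52−20.35) = 11.80 − 12.17 = -0.37; fold change = 2^0.37 = 1.292
Sox1 has the largest |ΔΔCt| = 4.20.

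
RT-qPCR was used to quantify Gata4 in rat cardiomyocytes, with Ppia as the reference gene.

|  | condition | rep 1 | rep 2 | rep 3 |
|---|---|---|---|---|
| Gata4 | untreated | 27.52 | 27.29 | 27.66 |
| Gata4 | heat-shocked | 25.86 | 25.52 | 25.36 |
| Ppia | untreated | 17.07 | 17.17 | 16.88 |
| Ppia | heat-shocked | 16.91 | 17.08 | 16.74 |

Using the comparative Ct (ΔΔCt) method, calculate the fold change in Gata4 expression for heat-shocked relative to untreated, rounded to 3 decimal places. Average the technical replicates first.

3.434

Mean Ct: Gata4 untreated 27.490; Gata4 heat-shocked 25.580; Ppia untreated 17.040; Ppia heat-shocked 16.910
ΔCt(untreated) = 27.490 − 17.040 = 10.450
ΔCt(heat-shocked) = 25.580 − 16.910 = 8.670
ΔΔCt = 8.670 − 10.450 = -1.780
Fold change = 2^(−(-1.780)) = 2^1.780 = 3.4343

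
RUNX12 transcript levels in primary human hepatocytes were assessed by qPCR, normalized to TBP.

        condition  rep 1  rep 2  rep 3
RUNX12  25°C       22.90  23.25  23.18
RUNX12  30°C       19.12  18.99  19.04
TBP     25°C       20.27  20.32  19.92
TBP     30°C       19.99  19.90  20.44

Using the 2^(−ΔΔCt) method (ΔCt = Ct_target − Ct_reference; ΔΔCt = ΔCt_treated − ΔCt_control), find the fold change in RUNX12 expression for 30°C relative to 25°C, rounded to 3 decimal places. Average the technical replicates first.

16.000

Mean Ct: RUNX12 25°C 23.110; RUNX12 30°C 19.050; TBP 25°C 20.170; TBP 30°C 20.110
ΔCt(25°C) = 23.110 − 20.170 = 2.940
ΔCt(30°C) = 19.050 − 20.110 = -1.060
ΔΔCt = -1.060 − 2.940 = -4.000
Fold change = 2^(−(-4.000)) = 2^4.000 = 16.0000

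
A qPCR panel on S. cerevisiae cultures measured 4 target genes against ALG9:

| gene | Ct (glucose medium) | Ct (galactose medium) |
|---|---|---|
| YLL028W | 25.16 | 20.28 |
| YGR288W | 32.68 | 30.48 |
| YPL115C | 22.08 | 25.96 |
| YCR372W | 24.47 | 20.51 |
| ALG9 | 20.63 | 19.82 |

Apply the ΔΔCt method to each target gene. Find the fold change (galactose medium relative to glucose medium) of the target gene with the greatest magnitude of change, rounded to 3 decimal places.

0.039

YLL028W: ΔΔCt = (20.28−19.82) − (25.16−20.63) = 0.46 − 4.53 = -4.07; fold change = 2^4.07 = 16.795
YGR288W: ΔΔCt = (30.48−19.82) − (32.68−20.63) = 10.66 − 12.05 = -1.39; fold change = 2^1.39 = 2.621
YPL115C: ΔΔCt = (25.96−19.82) − (22.08−20.63) = 6.14 − 1.45 = 4.69; fold change = 2^-4.69 = 0.039
YCR372W: ΔΔCt = (20.51−19.82) − (24.47−20.63) = 0.69 − 3.84 = -3.15; fold change = 2^3.15 = 8.877
YPL115C has the largest |ΔΔCt| = 4.69.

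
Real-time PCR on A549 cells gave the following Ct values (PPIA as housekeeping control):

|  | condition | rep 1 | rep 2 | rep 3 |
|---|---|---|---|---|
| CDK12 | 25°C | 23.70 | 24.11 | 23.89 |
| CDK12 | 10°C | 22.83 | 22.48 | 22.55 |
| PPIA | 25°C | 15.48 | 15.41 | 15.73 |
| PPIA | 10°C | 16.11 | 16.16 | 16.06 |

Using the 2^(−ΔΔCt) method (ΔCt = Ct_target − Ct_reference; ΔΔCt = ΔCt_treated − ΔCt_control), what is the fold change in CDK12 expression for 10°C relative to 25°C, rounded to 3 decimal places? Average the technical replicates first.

Mean Ct: CDK12 25°C 23.900; CDK12 10°C 22.620; PPIA 25°C 15.540; PPIA 10°C 16.110
ΔCt(25°C) = 23.900 − 15.540 = 8.360
ΔCt(10°C) = 22.620 − 16.110 = 6.510
ΔΔCt = 6.510 − 8.360 = -1.850
Fold change = 2^(−(-1.850)) = 2^1.850 = 3.6050

3.605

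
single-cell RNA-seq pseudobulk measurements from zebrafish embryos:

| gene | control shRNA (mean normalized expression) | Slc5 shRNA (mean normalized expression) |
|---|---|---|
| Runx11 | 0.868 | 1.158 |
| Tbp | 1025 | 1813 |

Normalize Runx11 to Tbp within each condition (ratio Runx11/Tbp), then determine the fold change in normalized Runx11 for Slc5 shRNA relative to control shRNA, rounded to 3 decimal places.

Runx11/Tbp (control shRNA) = 0.868 / 1025 = 0.00084683
Runx11/Tbp (Slc5 shRNA) = 1.158 / 1813 = 0.00063872
Fold change = 0.00063872 / 0.00084683 = 0.7542

0.754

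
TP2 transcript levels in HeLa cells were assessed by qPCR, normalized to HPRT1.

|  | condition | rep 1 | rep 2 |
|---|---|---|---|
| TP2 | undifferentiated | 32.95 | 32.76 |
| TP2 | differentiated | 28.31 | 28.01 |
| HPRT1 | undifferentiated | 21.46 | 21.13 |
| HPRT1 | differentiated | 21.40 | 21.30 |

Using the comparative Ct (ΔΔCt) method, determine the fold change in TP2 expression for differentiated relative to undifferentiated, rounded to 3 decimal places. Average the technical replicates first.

Mean Ct: TP2 undifferentiated 32.855; TP2 differentiated 28.160; HPRT1 undifferentiated 21.295; HPRT1 differentiated 21.350
ΔCt(undifferentiated) = 32.855 − 21.295 = 11.560
ΔCt(differentiated) = 28.160 − 21.350 = 6.810
ΔΔCt = 6.810 − 11.560 = -4.750
Fold change = 2^(−(-4.750)) = 2^4.750 = 26.9087

26.909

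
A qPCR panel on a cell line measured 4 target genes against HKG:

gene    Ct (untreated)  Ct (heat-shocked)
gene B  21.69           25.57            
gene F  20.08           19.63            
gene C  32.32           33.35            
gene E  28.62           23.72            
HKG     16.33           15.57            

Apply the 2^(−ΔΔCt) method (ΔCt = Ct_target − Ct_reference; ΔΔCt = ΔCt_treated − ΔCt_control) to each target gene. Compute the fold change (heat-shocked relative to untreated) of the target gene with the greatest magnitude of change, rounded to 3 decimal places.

gene B: ΔΔCt = (25.57−15.57) − (21.69−16.33) = 10.00 − 5.36 = 4.64; fold change = 2^-4.64 = 0.040
gene F: ΔΔCt = (19.63−15.57) − (20.08−16.33) = 4.06 − 3.75 = 0.31; fold change = 2^-0.31 = 0.807
gene C: ΔΔCt = (33.35−15.57) − (32.32−16.33) = 17.78 − 15.99 = 1.79; fold change = 2^-1.79 = 0.289
gene E: ΔΔCt = (23.72−15.57) − (28.62−16.33) = 8.15 − 12.29 = -4.14; fold change = 2^4.14 = 17.630
gene B has the largest |ΔΔCt| = 4.64.

0.040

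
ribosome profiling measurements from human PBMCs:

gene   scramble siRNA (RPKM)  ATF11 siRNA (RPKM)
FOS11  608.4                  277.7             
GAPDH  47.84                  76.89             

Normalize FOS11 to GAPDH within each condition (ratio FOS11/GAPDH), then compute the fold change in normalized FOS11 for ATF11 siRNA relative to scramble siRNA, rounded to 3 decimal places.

FOS11/GAPDH (scramble siRNA) = 608.4 / 47.84 = 12.717
FOS11/GAPDH (ATF11 siRNA) = 277.7 / 76.89 = 3.6117
Fold change = 3.6117 / 12.717 = 0.2840

0.284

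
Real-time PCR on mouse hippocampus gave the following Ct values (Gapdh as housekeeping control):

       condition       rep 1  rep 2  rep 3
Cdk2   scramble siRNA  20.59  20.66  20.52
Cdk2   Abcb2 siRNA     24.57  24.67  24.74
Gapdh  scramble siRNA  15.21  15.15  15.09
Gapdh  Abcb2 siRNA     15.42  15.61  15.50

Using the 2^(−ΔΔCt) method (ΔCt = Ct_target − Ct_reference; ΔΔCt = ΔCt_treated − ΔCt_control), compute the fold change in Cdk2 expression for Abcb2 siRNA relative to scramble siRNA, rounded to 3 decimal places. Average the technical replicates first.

0.076

Mean Ct: Cdk2 scramble siRNA 20.590; Cdk2 Abcb2 siRNA 24.660; Gapdh scramble siRNA 15.150; Gapdh Abcb2 siRNA 15.510
ΔCt(scramble siRNA) = 20.590 − 15.150 = 5.440
ΔCt(Abcb2 siRNA) = 24.660 − 15.510 = 9.150
ΔΔCt = 9.150 − 5.440 = 3.710
Fold change = 2^(−3.710) = 0.0764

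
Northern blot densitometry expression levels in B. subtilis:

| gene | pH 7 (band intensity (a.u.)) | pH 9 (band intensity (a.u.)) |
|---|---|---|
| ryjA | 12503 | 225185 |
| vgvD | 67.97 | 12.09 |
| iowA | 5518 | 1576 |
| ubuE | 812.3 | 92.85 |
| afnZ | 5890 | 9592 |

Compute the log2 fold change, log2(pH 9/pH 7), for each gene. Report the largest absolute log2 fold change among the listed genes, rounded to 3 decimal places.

4.171

log2(225185/12503) = 4.171  (ryjA)
log2(12.09/67.97) = -2.491  (vgvD)
log2(1576/5518) = -1.808  (iowA)
log2(92.85/812.3) = -3.129  (ubuE)
log2(9592/5890) = 0.704  (afnZ)
The largest magnitude belongs to ryjA.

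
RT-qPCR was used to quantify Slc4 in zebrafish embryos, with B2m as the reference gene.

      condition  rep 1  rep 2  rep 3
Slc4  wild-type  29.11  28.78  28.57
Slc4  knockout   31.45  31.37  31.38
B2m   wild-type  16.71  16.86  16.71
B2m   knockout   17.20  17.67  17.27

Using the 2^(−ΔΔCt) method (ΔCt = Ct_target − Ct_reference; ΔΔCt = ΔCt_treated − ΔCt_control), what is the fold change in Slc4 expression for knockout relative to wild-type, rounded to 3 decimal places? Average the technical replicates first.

Mean Ct: Slc4 wild-type 28.820; Slc4 knockout 31.400; B2m wild-type 16.760; B2m knockout 17.380
ΔCt(wild-type) = 28.820 − 16.760 = 12.060
ΔCt(knockout) = 31.400 − 17.380 = 14.020
ΔΔCt = 14.020 − 12.060 = 1.960
Fold change = 2^(−1.960) = 0.2570

0.257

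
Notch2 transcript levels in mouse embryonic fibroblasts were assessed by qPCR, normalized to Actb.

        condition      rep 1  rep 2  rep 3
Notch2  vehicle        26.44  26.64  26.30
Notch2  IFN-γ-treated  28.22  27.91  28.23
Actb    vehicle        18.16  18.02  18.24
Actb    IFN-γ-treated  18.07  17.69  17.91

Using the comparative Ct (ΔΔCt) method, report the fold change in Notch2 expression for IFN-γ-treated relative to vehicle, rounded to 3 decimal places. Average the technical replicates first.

0.266

Mean Ct: Notch2 vehicle 26.460; Notch2 IFN-γ-treated 28.120; Actb vehicle 18.140; Actb IFN-γ-treated 17.890
ΔCt(vehicle) = 26.460 − 18.140 = 8.320
ΔCt(IFN-γ-treated) = 28.120 − 17.890 = 10.230
ΔΔCt = 10.230 − 8.320 = 1.910
Fold change = 2^(−1.910) = 0.2661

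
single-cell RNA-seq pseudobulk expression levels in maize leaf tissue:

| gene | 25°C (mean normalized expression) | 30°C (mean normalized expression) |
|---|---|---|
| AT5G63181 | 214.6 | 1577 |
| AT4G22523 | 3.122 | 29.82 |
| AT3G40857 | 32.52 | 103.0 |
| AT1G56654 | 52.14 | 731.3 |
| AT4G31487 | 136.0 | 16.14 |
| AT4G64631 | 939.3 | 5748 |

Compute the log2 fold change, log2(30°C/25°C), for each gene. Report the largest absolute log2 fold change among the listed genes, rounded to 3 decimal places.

3.810

log2(1577/214.6) = 2.877  (AT5G63181)
log2(29.82/3.122) = 3.256  (AT4G22523)
log2(103.0/32.52) = 1.663  (AT3G40857)
log2(731.3/52.14) = 3.810  (AT1G56654)
log2(16.14/136.0) = -3.075  (AT4G31487)
log2(5748/939.3) = 2.613  (AT4G64631)
The largest magnitude belongs to AT1G56654.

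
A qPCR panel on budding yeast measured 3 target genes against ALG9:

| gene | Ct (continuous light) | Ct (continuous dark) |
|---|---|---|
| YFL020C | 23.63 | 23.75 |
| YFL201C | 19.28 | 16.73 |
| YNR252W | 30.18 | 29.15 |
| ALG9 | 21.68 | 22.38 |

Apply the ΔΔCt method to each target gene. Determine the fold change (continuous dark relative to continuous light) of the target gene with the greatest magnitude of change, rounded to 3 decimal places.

YFL020C: ΔΔCt = (23.75−22.38) − (23.63−21.68) = 1.37 − 1.95 = -0.58; fold change = 2^0.58 = 1.495
YFL201C: ΔΔCt = (16.73−22.38) − (19.28−21.68) = -5.65 − (-2.40) = -3.25; fold change = 2^3.25 = 9.514
YNR252W: ΔΔCt = (29.15−22.38) − (30.18−21.68) = 6.77 − 8.50 = -1.73; fold change = 2^1.73 = 3.317
YFL201C has the largest |ΔΔCt| = 3.25.

9.514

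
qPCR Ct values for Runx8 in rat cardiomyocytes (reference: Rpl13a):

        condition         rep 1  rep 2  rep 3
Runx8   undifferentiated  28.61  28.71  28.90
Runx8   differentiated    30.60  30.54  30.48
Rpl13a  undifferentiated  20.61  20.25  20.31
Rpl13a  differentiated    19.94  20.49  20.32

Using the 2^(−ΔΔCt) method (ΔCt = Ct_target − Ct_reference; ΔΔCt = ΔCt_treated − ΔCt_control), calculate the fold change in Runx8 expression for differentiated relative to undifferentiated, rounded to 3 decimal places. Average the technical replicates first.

0.261

Mean Ct: Runx8 undifferentiated 28.740; Runx8 differentiated 30.540; Rpl13a undifferentiated 20.390; Rpl13a differentiated 20.250
ΔCt(undifferentiated) = 28.740 − 20.390 = 8.350
ΔCt(differentiated) = 30.540 − 20.250 = 10.290
ΔΔCt = 10.290 − 8.350 = 1.940
Fold change = 2^(−1.940) = 0.2606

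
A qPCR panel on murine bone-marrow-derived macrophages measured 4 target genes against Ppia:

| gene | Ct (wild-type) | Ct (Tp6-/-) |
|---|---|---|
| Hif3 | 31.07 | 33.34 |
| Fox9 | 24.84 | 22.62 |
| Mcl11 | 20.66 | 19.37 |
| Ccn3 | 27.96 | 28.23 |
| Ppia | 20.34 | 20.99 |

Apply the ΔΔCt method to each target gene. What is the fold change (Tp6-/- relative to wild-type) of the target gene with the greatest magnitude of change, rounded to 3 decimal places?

7.311

Hif3: ΔΔCt = (33.34−20.99) − (31.07−20.34) = 12.35 − 10.73 = 1.62; fold change = 2^-1.62 = 0.325
Fox9: ΔΔCt = (22.62−20.99) − (24.84−20.34) = 1.63 − 4.50 = -2.87; fold change = 2^2.87 = 7.311
Mcl11: ΔΔCt = (19.37−20.99) − (20.66−20.34) = -1.62 − 0.32 = -1.94; fold change = 2^1.94 = 3.837
Ccn3: ΔΔCt = (28.23−20.99) − (27.96−20.34) = 7.24 − 7.62 = -0.38; fold change = 2^0.38 = 1.301
Fox9 has the largest |ΔΔCt| = 2.87.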